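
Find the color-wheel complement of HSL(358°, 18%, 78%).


Complement = opposite side of color wheel = hue + 180°
H' = (358 + 180) mod 360 = 178°
S and L unchanged.
= HSL(178°, 18%, 78%)


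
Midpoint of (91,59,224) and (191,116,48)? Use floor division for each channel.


Midpoint: each channel = ⌊(C₁+C₂)/2⌋
R: ⌊(91+191)/2⌋ = 141
G: ⌊(59+116)/2⌋ = 87
B: ⌊(224+48)/2⌋ = 136
= RGB(141, 87, 136)


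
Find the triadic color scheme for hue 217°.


Triadic: equally spaced at 120° intervals
H1 = 217°
H2 = (217 + 120) mod 360 = 337°
H3 = (217 + 240) mod 360 = 97°
Triadic = 217°, 337°, 97°


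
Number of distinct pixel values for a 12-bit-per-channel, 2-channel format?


Total bits = 12 bits/channel × 2 channels = 24 bits
Distinct pixel values = 2^24
= 16,777,216 pixel values


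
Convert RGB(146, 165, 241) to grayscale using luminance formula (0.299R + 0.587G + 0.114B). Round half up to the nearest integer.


Gray = 0.299×R + 0.587×G + 0.114×B
Gray = 0.299×146 + 0.587×165 + 0.114×241
Gray = 43.654 + 96.855 + 27.474
Gray = 167.983 → round half up → 168
Gray = 168


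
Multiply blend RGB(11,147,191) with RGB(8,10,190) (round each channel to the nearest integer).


Multiply: C = A×B/255, rounded to nearest integer
R: 11×8/255 = 88/255 ≈ 0.345 → 0
G: 147×10/255 = 1470/255 ≈ 5.765 → 6
B: 191×190/255 = 36290/255 ≈ 142.314 → 142
= RGB(0, 6, 142)


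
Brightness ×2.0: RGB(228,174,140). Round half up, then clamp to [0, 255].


Multiply each channel by 2.0, round half up, clamp to [0, 255]
R: 228×2.0 = 456 → clamp → 255
G: 174×2.0 = 348 → clamp → 255
B: 140×2.0 = 280 → clamp → 255
= RGB(255, 255, 255)


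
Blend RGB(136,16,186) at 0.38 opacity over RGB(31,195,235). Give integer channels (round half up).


C = α×F + (1-α)×B, with 1-α = 0.62
R: 0.38×136 + 0.62×31 = 51.68 + 19.22 = 70.90 → 71
G: 0.38×16 + 0.62×195 = 6.08 + 120.90 = 126.98 → 127
B: 0.38×186 + 0.62×235 = 70.68 + 145.70 = 216.38 → 216
= RGB(71, 127, 216)


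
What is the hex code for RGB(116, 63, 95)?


R = 116 → 74 (hex)
G = 63 → 3F (hex)
B = 95 → 5F (hex)
Hex = #743F5F


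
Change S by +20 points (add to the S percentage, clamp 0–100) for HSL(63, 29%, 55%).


Original S = 29%
Adjustment = +20 percentage points
New S = 29 + (20) = 49
Clamp to [0, 100] → 49
= HSL(63°, 49%, 55%)


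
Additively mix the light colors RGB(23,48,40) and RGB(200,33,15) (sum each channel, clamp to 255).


Additive: each channel = min(255, C₁+C₂)
R: 23+200 = 223 → 223
G: 48+33 = 81 → 81
B: 40+15 = 55 → 55
= RGB(223, 81, 55)


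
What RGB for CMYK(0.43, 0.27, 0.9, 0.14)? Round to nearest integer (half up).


R = 255 × (1-C) × (1-K) = 255 × 0.57 × 0.86 = 125.001 → 125
G = 255 × (1-M) × (1-K) = 255 × 0.73 × 0.86 = 160.089 → 160
B = 255 × (1-Y) × (1-K) = 255 × 0.10 × 0.86 = 21.93 → 22
= RGB(125, 160, 22)


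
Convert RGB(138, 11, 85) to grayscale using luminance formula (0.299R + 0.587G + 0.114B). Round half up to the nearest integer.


Gray = 0.299×R + 0.587×G + 0.114×B
Gray = 0.299×138 + 0.587×11 + 0.114×85
Gray = 41.262 + 6.457 + 9.690
Gray = 57.409 → round half up → 57
Gray = 57


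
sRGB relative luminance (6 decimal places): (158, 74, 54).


Linearize each channel (sRGB transfer function): c = v/255; c_lin = c/12.92 if c ≤ 0.04045, else ((c+0.055)/1.055)^2.4
  R: 158/255 ≈ 0.619608 > 0.04045 → ((0.619608+0.055)/1.055)^2.4 ≈ 0.341914
  G: 74/255 ≈ 0.290196 > 0.04045 → ((0.290196+0.055)/1.055)^2.4 ≈ 0.068478
  B: 54/255 ≈ 0.211765 > 0.04045 → ((0.211765+0.055)/1.055)^2.4 ≈ 0.036889
R_lin = 0.341914, G_lin = 0.068478, B_lin = 0.036889
L = 0.2126×R + 0.7152×G + 0.0722×B
L = 0.2126×0.341914 + 0.7152×0.068478 + 0.0722×0.036889
L ≈ 0.124330


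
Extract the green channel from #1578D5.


Color: #1578D5
R = 15 = 21
G = 78 = 120
B = D5 = 213
Green = 120


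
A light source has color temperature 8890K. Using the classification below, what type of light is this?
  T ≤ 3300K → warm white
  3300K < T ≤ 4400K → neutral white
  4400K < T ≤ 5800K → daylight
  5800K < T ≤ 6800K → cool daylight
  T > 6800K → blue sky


Temperature: 8890K
8890K > 6800K → blue sky
Classification: blue sky


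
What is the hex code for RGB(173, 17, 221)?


R = 173 → AD (hex)
G = 17 → 11 (hex)
B = 221 → DD (hex)
Hex = #AD11DD


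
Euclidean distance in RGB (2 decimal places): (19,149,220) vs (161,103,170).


d = √[(R₁-R₂)² + (G₁-G₂)² + (B₁-B₂)²]
d = √[(19-161)² + (149-103)² + (220-170)²]
d = √[20164 + 2116 + 2500]
d = √24780
d ≈ 157.42


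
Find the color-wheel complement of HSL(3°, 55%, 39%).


Complement = opposite side of color wheel = hue + 180°
H' = (3 + 180) mod 360 = 183°
S and L unchanged.
= HSL(183°, 55%, 39%)


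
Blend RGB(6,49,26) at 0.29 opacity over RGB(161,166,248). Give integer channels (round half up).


C = α×F + (1-α)×B, with 1-α = 0.71
R: 0.29×6 + 0.71×161 = 1.74 + 114.31 = 116.05 → 116
G: 0.29×49 + 0.71×166 = 14.21 + 117.86 = 132.07 → 132
B: 0.29×26 + 0.71×248 = 7.54 + 176.08 = 183.62 → 184
= RGB(116, 132, 184)


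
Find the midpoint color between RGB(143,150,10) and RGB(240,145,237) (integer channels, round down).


Midpoint: each channel = ⌊(C₁+C₂)/2⌋
R: ⌊(143+240)/2⌋ = 191
G: ⌊(150+145)/2⌋ = 147
B: ⌊(10+237)/2⌋ = 123
= RGB(191, 147, 123)


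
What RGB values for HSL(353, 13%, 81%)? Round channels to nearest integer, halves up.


H=353°, S=0.13, L=0.81
C = (1-|2L-1|)×S = (1-|0.62|)×0.13 = 0.0494
H' = H/60 = 353/60 ≈ 5.8833; X = C×(1-|H' mod 2 - 1|) ≈ 0.0058
m = L - C/2 = 0.81 - 0.0247 = 0.7853
Sector ⌊H'⌋ = 5 → (R',G',B') = (0.0494, 0.0, ≈0.0058)
RGB = ((R'+m)×255, (G'+m)×255, (B'+m)×255) = (212.8485, 200.2515, 201.72115)
Round half up → RGB(213, 200, 202)


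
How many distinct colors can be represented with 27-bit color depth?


Colors = 2^bits = 2^27
= 134,217,728 colors


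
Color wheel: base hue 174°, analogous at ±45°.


Base hue: 174°
Left analog: (174 - 45) mod 360 = 129°
Right analog: (174 + 45) mod 360 = 219°
Analogous hues = 129° and 219°


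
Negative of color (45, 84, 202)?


Invert: (255-R, 255-G, 255-B)
R: 255-45 = 210
G: 255-84 = 171
B: 255-202 = 53
= RGB(210, 171, 53)


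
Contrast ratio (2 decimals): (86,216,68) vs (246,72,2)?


Linearize each sRGB channel c=v/255: c/12.92 if c ≤ 0.04045 else ((c+0.055)/1.055)^2.4
L = 0.2126×R_lin + 0.7152×G_lin + 0.0722×B_lin
Color 1 (86,216,68):
  R=86: 86/255≈0.3373 > 0.04045 → ((0.3373+0.055)/1.055)^2.4 ≈ 0.09306
  G=216: 216/255≈0.8471 > 0.04045 → ((0.8471+0.055)/1.055)^2.4 ≈ 0.68669
  B=68: 68/255≈0.2667 > 0.04045 → ((0.2667+0.055)/1.055)^2.4 ≈ 0.05781
  L1 = 0.2126×0.09306 + 0.7152×0.68669 + 0.0722×0.05781 ≈ 0.51508
Color 2 (246,72,2):
  R=246: 246/255≈0.9647 > 0.04045 → ((0.9647+0.055)/1.055)^2.4 ≈ 0.92158
  G=72: 72/255≈0.2824 > 0.04045 → ((0.2824+0.055)/1.055)^2.4 ≈ 0.06480
  B=2: 2/255≈0.0078 ≤ 0.04045 → 0.0078/12.92 ≈ 0.00061
  L2 = 0.2126×0.92158 + 0.7152×0.06480 + 0.0722×0.00061 ≈ 0.24232
Lighter = 0.51508, Darker = 0.24232
Ratio = (L_lighter + 0.05) / (L_darker + 0.05)
Ratio = (0.51508 + 0.05) / (0.24232 + 0.05) = 0.56508 / 0.29232 ≈ 1.9331
Ratio ≈ 1.93:1


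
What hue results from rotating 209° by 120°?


New hue = (H + rotation) mod 360
New hue = (209 + 120) mod 360
= 329 mod 360
= 329°


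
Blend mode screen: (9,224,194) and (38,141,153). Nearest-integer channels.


Screen: C = 255 - (255-A)×(255-B)/255, rounded to nearest integer
R: 255 - (255-9)×(255-38)/255 = 255 - 53382/255 ≈ 255 - 209.341 = 45.659 → 46
G: 255 - (255-224)×(255-141)/255 = 255 - 3534/255 ≈ 255 - 13.859 = 241.141 → 241
B: 255 - (255-194)×(255-153)/255 = 255 - 6222/255 ≈ 255 - 24.400 = 230.600 → 231
= RGB(46, 241, 231)


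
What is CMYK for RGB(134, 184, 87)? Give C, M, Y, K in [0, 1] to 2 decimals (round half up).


R'=134/255≈0.5255, G'=184/255≈0.7216, B'=87/255≈0.3412
K = 1 - max(R',G',B') = 1 - 184/255 = 71/255 = 0.27843… → 0.28
(1-R'-K)/(1-K) simplifies to (max-R)/max with max = 184:
C = (184-134)/184 = 50/184 = 0.27173… → 0.27
M = (184-184)/184 = 0/184 = 0 → 0.00
Y = (184-87)/184 = 97/184 = 0.52717… → 0.53
= CMYK(0.27, 0.00, 0.53, 0.28)


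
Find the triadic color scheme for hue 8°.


Triadic: equally spaced at 120° intervals
H1 = 8°
H2 = (8 + 120) mod 360 = 128°
H3 = (8 + 240) mod 360 = 248°
Triadic = 8°, 128°, 248°


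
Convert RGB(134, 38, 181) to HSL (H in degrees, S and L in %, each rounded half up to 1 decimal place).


Normalize: R'=134/255≈0.5255, G'=38/255≈0.1490, B'=181/255≈0.7098
Max=181/255, Min=38/255, Δ=Max-Min=143/255
L = (Max+Min)/2 = (181+38)/510 = 219/510 = 0.42941… → L = 42.9%
L ≤ 0.5 → S = Δ/(Max+Min) = 143/(181+38) = 143/219 = 0.65296… → S = 65.3%
(the 1/255 factors cancel in S and H, so raw channel differences can be used)
Max is B' → H = 60 × ((R-G)/Δ + 4) = 60 × ((134-38)/143 + 4)
  96/143 + 4 = 0.6713… + 4 = 4.6713…
  H = 60 × 4.6713… = 280.279…° → H = 280.3°
= HSL(280.3°, 65.3%, 42.9%)


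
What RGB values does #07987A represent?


07 → 7 (R)
98 → 152 (G)
7A → 122 (B)
= RGB(7, 152, 122)


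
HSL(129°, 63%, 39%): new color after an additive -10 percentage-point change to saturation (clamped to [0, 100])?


Original S = 63%
Adjustment = -10 percentage points
New S = 63 + (-10) = 53
Clamp to [0, 100] → 53
= HSL(129°, 53%, 39%)


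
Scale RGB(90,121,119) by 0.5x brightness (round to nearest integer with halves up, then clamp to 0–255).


Multiply each channel by 0.5, round half up, clamp to [0, 255]
R: 90×0.5 = 45
G: 121×0.5 = 60.5 → round → 61
B: 119×0.5 = 59.5 → round → 60
= RGB(45, 61, 60)


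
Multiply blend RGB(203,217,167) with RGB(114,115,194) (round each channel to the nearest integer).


Multiply: C = A×B/255, rounded to nearest integer
R: 203×114/255 = 23142/255 ≈ 90.753 → 91
G: 217×115/255 = 24955/255 ≈ 97.863 → 98
B: 167×194/255 = 32398/255 ≈ 127.051 → 127
= RGB(91, 98, 127)


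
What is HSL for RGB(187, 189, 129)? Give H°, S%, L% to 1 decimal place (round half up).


Normalize: R'=187/255≈0.7333, G'=189/255≈0.7412, B'=129/255≈0.5059
Max=189/255, Min=129/255, Δ=Max-Min=60/255
L = (Max+Min)/2 = (189+129)/510 = 318/510 = 0.62352… → L = 62.4%
L > 0.5 → S = Δ/(2-Max-Min) = 60/(510-189-129) = 60/192 = 0.3125 → S = 31.3%
(the 1/255 factors cancel in S and H, so raw channel differences can be used)
Max is G' → H = 60 × ((B-R)/Δ + 2) = 60 × ((129-187)/60 + 2)
  -58/60 + 2 = -0.9666… + 2 = 1.0333…
  H = 60 × 1.0333… = 62° → H = 62.0°
= HSL(62.0°, 31.3%, 62.4%)


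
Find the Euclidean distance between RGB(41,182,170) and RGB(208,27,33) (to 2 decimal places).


d = √[(R₁-R₂)² + (G₁-G₂)² + (B₁-B₂)²]
d = √[(41-208)² + (182-27)² + (170-33)²]
d = √[27889 + 24025 + 18769]
d = √70683
d ≈ 265.86


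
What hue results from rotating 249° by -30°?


New hue = (H + rotation) mod 360
New hue = (249 -30) mod 360
= 219 mod 360
= 219°


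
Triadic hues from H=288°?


Triadic: equally spaced at 120° intervals
H1 = 288°
H2 = (288 + 120) mod 360 = 48°
H3 = (288 + 240) mod 360 = 168°
Triadic = 288°, 48°, 168°


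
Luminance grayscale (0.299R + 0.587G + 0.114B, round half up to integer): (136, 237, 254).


Gray = 0.299×R + 0.587×G + 0.114×B
Gray = 0.299×136 + 0.587×237 + 0.114×254
Gray = 40.664 + 139.119 + 28.956
Gray = 208.739 → round half up → 209
Gray = 209


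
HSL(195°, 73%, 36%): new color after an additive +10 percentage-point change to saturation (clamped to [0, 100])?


Original S = 73%
Adjustment = +10 percentage points
New S = 73 + (10) = 83
Clamp to [0, 100] → 83
= HSL(195°, 83%, 36%)


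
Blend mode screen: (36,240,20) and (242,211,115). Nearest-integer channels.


Screen: C = 255 - (255-A)×(255-B)/255, rounded to nearest integer
R: 255 - (255-36)×(255-242)/255 = 255 - 2847/255 ≈ 255 - 11.165 = 243.835 → 244
G: 255 - (255-240)×(255-211)/255 = 255 - 660/255 ≈ 255 - 2.588 = 252.412 → 252
B: 255 - (255-20)×(255-115)/255 = 255 - 32900/255 ≈ 255 - 129.020 = 125.980 → 126
= RGB(244, 252, 126)


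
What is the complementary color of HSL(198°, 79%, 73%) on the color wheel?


Complement = opposite side of color wheel = hue + 180°
H' = (198 + 180) mod 360 = 18°
S and L unchanged.
= HSL(18°, 79%, 73%)


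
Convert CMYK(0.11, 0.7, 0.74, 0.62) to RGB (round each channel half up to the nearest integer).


R = 255 × (1-C) × (1-K) = 255 × 0.89 × 0.38 = 86.241 → 86
G = 255 × (1-M) × (1-K) = 255 × 0.30 × 0.38 = 29.07 → 29
B = 255 × (1-Y) × (1-K) = 255 × 0.26 × 0.38 = 25.194 → 25
= RGB(86, 29, 25)


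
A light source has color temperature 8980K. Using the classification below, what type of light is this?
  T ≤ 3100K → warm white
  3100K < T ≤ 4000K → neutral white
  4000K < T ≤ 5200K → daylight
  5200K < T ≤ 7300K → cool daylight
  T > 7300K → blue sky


Temperature: 8980K
8980K > 7300K → blue sky
Classification: blue sky


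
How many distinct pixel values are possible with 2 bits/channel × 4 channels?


Total bits = 2 bits/channel × 4 channels = 8 bits
Distinct pixel values = 2^8
= 256 pixel values


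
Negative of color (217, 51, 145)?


Invert: (255-R, 255-G, 255-B)
R: 255-217 = 38
G: 255-51 = 204
B: 255-145 = 110
= RGB(38, 204, 110)


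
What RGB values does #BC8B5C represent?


BC → 188 (R)
8B → 139 (G)
5C → 92 (B)
= RGB(188, 139, 92)


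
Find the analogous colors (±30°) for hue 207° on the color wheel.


Base hue: 207°
Left analog: (207 - 30) mod 360 = 177°
Right analog: (207 + 30) mod 360 = 237°
Analogous hues = 177° and 237°


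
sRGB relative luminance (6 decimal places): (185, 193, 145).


Linearize each channel (sRGB transfer function): c = v/255; c_lin = c/12.92 if c ≤ 0.04045, else ((c+0.055)/1.055)^2.4
  R: 185/255 ≈ 0.725490 > 0.04045 → ((0.725490+0.055)/1.055)^2.4 ≈ 0.485150
  G: 193/255 ≈ 0.756863 > 0.04045 → ((0.756863+0.055)/1.055)^2.4 ≈ 0.533276
  B: 145/255 ≈ 0.568627 > 0.04045 → ((0.568627+0.055)/1.055)^2.4 ≈ 0.283149
R_lin = 0.485150, G_lin = 0.533276, B_lin = 0.283149
L = 0.2126×R + 0.7152×G + 0.0722×B
L = 0.2126×0.485150 + 0.7152×0.533276 + 0.0722×0.283149
L ≈ 0.504986


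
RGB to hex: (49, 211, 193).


R = 49 → 31 (hex)
G = 211 → D3 (hex)
B = 193 → C1 (hex)
Hex = #31D3C1


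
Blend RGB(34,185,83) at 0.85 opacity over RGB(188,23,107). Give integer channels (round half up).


C = α×F + (1-α)×B, with 1-α = 0.15
R: 0.85×34 + 0.15×188 = 28.90 + 28.20 = 57.10 → 57
G: 0.85×185 + 0.15×23 = 157.25 + 3.45 = 160.70 → 161
B: 0.85×83 + 0.15×107 = 70.55 + 16.05 = 86.60 → 87
= RGB(57, 161, 87)


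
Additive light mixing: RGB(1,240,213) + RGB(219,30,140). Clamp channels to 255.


Additive: each channel = min(255, C₁+C₂)
R: 1+219 = 220 → 220
G: 240+30 = 270 → 255
B: 213+140 = 353 → 255
= RGB(220, 255, 255)


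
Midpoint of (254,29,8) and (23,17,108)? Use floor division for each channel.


Midpoint: each channel = ⌊(C₁+C₂)/2⌋
R: ⌊(254+23)/2⌋ = 138
G: ⌊(29+17)/2⌋ = 23
B: ⌊(8+108)/2⌋ = 58
= RGB(138, 23, 58)


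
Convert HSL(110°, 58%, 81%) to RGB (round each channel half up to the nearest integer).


H=110°, S=0.58, L=0.81
C = (1-|2L-1|)×S = (1-|0.62|)×0.58 = 0.2204
H' = H/60 = 110/60 ≈ 1.8333; X = C×(1-|H' mod 2 - 1|) ≈ 0.0367
m = L - C/2 = 0.81 - 0.1102 = 0.6998
Sector ⌊H'⌋ = 1 → (R',G',B') = (≈0.0367, 0.2204, 0.0)
RGB = ((R'+m)×255, (G'+m)×255, (B'+m)×255) = (187.816, 234.651, 178.449)
Round half up → RGB(188, 235, 178)


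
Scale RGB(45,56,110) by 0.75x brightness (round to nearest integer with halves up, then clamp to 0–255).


Multiply each channel by 0.75, round half up, clamp to [0, 255]
R: 45×0.75 = 33.75 → round → 34
G: 56×0.75 = 42
B: 110×0.75 = 82.5 → round → 83
= RGB(34, 42, 83)


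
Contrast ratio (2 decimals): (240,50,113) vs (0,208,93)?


Linearize each sRGB channel c=v/255: c/12.92 if c ≤ 0.04045 else ((c+0.055)/1.055)^2.4
L = 0.2126×R_lin + 0.7152×G_lin + 0.0722×B_lin
Color 1 (240,50,113):
  R=240: 240/255≈0.9412 > 0.04045 → ((0.9412+0.055)/1.055)^2.4 ≈ 0.87137
  G=50: 50/255≈0.1961 > 0.04045 → ((0.1961+0.055)/1.055)^2.4 ≈ 0.03190
  B=113: 113/255≈0.4431 > 0.04045 → ((0.4431+0.055)/1.055)^2.4 ≈ 0.16513
  L1 = 0.2126×0.87137 + 0.7152×0.03190 + 0.0722×0.16513 ≈ 0.21999
Color 2 (0,208,93):
  R=0: 0/255≈0.0000 ≤ 0.04045 → 0.0000/12.92 ≈ 0.00000
  G=208: 208/255≈0.8157 > 0.04045 → ((0.8157+0.055)/1.055)^2.4 ≈ 0.63076
  B=93: 93/255≈0.3647 > 0.04045 → ((0.3647+0.055)/1.055)^2.4 ≈ 0.10946
  L2 = 0.2126×0.00000 + 0.7152×0.63076 + 0.0722×0.10946 ≈ 0.45902
Lighter = 0.45902, Darker = 0.21999
Ratio = (L_lighter + 0.05) / (L_darker + 0.05)
Ratio = (0.45902 + 0.05) / (0.21999 + 0.05) = 0.50902 / 0.26999 ≈ 1.8854
Ratio ≈ 1.89:1


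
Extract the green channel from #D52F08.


Color: #D52F08
R = D5 = 213
G = 2F = 47
B = 08 = 8
Green = 47


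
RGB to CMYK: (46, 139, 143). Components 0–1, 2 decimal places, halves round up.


R'=46/255≈0.1804, G'=139/255≈0.5451, B'=143/255≈0.5608
K = 1 - max(R',G',B') = 1 - 143/255 = 112/255 = 0.43921… → 0.44
(1-R'-K)/(1-K) simplifies to (max-R)/max with max = 143:
C = (143-46)/143 = 97/143 = 0.67832… → 0.68
M = (143-139)/143 = 4/143 = 0.02797… → 0.03
Y = (143-143)/143 = 0/143 = 0 → 0.00
= CMYK(0.68, 0.03, 0.00, 0.44)


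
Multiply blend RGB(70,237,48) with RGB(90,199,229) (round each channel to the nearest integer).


Multiply: C = A×B/255, rounded to nearest integer
R: 70×90/255 = 6300/255 ≈ 24.706 → 25
G: 237×199/255 = 47163/255 ≈ 184.953 → 185
B: 48×229/255 = 10992/255 ≈ 43.106 → 43
= RGB(25, 185, 43)


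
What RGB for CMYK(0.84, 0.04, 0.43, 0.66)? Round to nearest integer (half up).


R = 255 × (1-C) × (1-K) = 255 × 0.16 × 0.34 = 13.872 → 14
G = 255 × (1-M) × (1-K) = 255 × 0.96 × 0.34 = 83.232 → 83
B = 255 × (1-Y) × (1-K) = 255 × 0.57 × 0.34 = 49.419 → 49
= RGB(14, 83, 49)


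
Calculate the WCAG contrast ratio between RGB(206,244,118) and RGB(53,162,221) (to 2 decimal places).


Linearize each sRGB channel c=v/255: c/12.92 if c ≤ 0.04045 else ((c+0.055)/1.055)^2.4
L = 0.2126×R_lin + 0.7152×G_lin + 0.0722×B_lin
Color 1 (206,244,118):
  R=206: 206/255≈0.8078 > 0.04045 → ((0.8078+0.055)/1.055)^2.4 ≈ 0.61721
  G=244: 244/255≈0.9569 > 0.04045 → ((0.9569+0.055)/1.055)^2.4 ≈ 0.90466
  B=118: 118/255≈0.4627 > 0.04045 → ((0.4627+0.055)/1.055)^2.4 ≈ 0.18116
  L1 = 0.2126×0.61721 + 0.7152×0.90466 + 0.0722×0.18116 ≈ 0.79131
Color 2 (53,162,221):
  R=53: 53/255≈0.2078 > 0.04045 → ((0.2078+0.055)/1.055)^2.4 ≈ 0.03560
  G=162: 162/255≈0.6353 > 0.04045 → ((0.6353+0.055)/1.055)^2.4 ≈ 0.36131
  B=221: 221/255≈0.8667 > 0.04045 → ((0.8667+0.055)/1.055)^2.4 ≈ 0.72306
  L2 = 0.2126×0.03560 + 0.7152×0.36131 + 0.0722×0.72306 ≈ 0.31818
Lighter = 0.79131, Darker = 0.31818
Ratio = (L_lighter + 0.05) / (L_darker + 0.05)
Ratio = (0.79131 + 0.05) / (0.31818 + 0.05) = 0.84131 / 0.36818 ≈ 2.2851
Ratio ≈ 2.29:1


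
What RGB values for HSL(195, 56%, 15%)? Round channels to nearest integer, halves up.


H=195°, S=0.56, L=0.15
C = (1-|2L-1|)×S = (1-|-0.70|)×0.56 = 0.168
H' = H/60 = 195/60 ≈ 3.2500; X = C×(1-|H' mod 2 - 1|) = 0.126
m = L - C/2 = 0.15 - 0.084 = 0.066
Sector ⌊H'⌋ = 3 → (R',G',B') = (0.0, 0.126, 0.168)
RGB = ((R'+m)×255, (G'+m)×255, (B'+m)×255) = (16.83, 48.96, 59.67)
Round half up → RGB(17, 49, 60)


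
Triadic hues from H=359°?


Triadic: equally spaced at 120° intervals
H1 = 359°
H2 = (359 + 120) mod 360 = 119°
H3 = (359 + 240) mod 360 = 239°
Triadic = 359°, 119°, 239°


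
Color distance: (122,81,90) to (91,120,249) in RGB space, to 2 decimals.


d = √[(R₁-R₂)² + (G₁-G₂)² + (B₁-B₂)²]
d = √[(122-91)² + (81-120)² + (90-249)²]
d = √[961 + 1521 + 25281]
d = √27763
d ≈ 166.62


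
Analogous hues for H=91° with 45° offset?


Base hue: 91°
Left analog: (91 - 45) mod 360 = 46°
Right analog: (91 + 45) mod 360 = 136°
Analogous hues = 46° and 136°


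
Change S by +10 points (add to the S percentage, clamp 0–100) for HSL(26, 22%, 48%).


Original S = 22%
Adjustment = +10 percentage points
New S = 22 + (10) = 32
Clamp to [0, 100] → 32
= HSL(26°, 32%, 48%)


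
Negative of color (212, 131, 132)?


Invert: (255-R, 255-G, 255-B)
R: 255-212 = 43
G: 255-131 = 124
B: 255-132 = 123
= RGB(43, 124, 123)


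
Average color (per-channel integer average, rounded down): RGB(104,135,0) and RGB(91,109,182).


Midpoint: each channel = ⌊(C₁+C₂)/2⌋
R: ⌊(104+91)/2⌋ = 97
G: ⌊(135+109)/2⌋ = 122
B: ⌊(0+182)/2⌋ = 91
= RGB(97, 122, 91)


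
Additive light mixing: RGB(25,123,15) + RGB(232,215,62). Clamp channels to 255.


Additive: each channel = min(255, C₁+C₂)
R: 25+232 = 257 → 255
G: 123+215 = 338 → 255
B: 15+62 = 77 → 77
= RGB(255, 255, 77)


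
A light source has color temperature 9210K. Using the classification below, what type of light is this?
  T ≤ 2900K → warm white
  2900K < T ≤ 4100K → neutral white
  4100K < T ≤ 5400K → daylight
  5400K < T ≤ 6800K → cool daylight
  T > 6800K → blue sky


Temperature: 9210K
9210K > 6800K → blue sky
Classification: blue sky


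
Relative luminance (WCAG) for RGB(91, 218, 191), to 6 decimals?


Linearize each channel (sRGB transfer function): c = v/255; c_lin = c/12.92 if c ≤ 0.04045, else ((c+0.055)/1.055)^2.4
  R: 91/255 ≈ 0.356863 > 0.04045 → ((0.356863+0.055)/1.055)^2.4 ≈ 0.104616
  G: 218/255 ≈ 0.854902 > 0.04045 → ((0.854902+0.055)/1.055)^2.4 ≈ 0.701102
  B: 191/255 ≈ 0.749020 > 0.04045 → ((0.749020+0.055)/1.055)^2.4 ≈ 0.520996
R_lin = 0.104616, G_lin = 0.701102, B_lin = 0.520996
L = 0.2126×R + 0.7152×G + 0.0722×B
L = 0.2126×0.104616 + 0.7152×0.701102 + 0.0722×0.520996
L ≈ 0.561285


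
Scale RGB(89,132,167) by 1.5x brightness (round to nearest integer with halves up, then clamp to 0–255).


Multiply each channel by 1.5, round half up, clamp to [0, 255]
R: 89×1.5 = 133.5 → round → 134
G: 132×1.5 = 198
B: 167×1.5 = 250.5 → round → 251
= RGB(134, 198, 251)


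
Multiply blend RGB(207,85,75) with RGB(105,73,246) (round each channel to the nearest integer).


Multiply: C = A×B/255, rounded to nearest integer
R: 207×105/255 = 21735/255 ≈ 85.235 → 85
G: 85×73/255 = 6205/255 ≈ 24.333 → 24
B: 75×246/255 = 18450/255 ≈ 72.353 → 72
= RGB(85, 24, 72)


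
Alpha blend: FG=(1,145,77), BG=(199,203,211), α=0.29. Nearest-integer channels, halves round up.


C = α×F + (1-α)×B, with 1-α = 0.71
R: 0.29×1 + 0.71×199 = 0.29 + 141.29 = 141.58 → 142
G: 0.29×145 + 0.71×203 = 42.05 + 144.13 = 186.18 → 186
B: 0.29×77 + 0.71×211 = 22.33 + 149.81 = 172.14 → 172
= RGB(142, 186, 172)


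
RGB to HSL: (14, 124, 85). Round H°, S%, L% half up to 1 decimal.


Normalize: R'=14/255≈0.0549, G'=124/255≈0.4863, B'=85/255≈0.3333
Max=124/255, Min=14/255, Δ=Max-Min=110/255
L = (Max+Min)/2 = (124+14)/510 = 138/510 = 0.27058… → L = 27.1%
L ≤ 0.5 → S = Δ/(Max+Min) = 110/(124+14) = 110/138 = 0.79710… → S = 79.7%
(the 1/255 factors cancel in S and H, so raw channel differences can be used)
Max is G' → H = 60 × ((B-R)/Δ + 2) = 60 × ((85-14)/110 + 2)
  71/110 + 2 = 0.6454… + 2 = 2.6454…
  H = 60 × 2.6454… = 158.727…° → H = 158.7°
= HSL(158.7°, 79.7%, 27.1%)


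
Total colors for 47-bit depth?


Colors = 2^bits = 2^47
= 140,737,488,355,328 colors


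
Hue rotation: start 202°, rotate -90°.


New hue = (H + rotation) mod 360
New hue = (202 -90) mod 360
= 112 mod 360
= 112°


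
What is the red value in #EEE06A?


Color: #EEE06A
R = EE = 238
G = E0 = 224
B = 6A = 106
Red = 238


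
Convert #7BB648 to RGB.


7B → 123 (R)
B6 → 182 (G)
48 → 72 (B)
= RGB(123, 182, 72)


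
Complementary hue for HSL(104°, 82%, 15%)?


Complement = opposite side of color wheel = hue + 180°
H' = (104 + 180) mod 360 = 284°
S and L unchanged.
= HSL(284°, 82%, 15%)


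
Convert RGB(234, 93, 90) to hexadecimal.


R = 234 → EA (hex)
G = 93 → 5D (hex)
B = 90 → 5A (hex)
Hex = #EA5D5A


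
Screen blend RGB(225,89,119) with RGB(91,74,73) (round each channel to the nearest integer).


Screen: C = 255 - (255-A)×(255-B)/255, rounded to nearest integer
R: 255 - (255-225)×(255-91)/255 = 255 - 4920/255 ≈ 255 - 19.294 = 235.706 → 236
G: 255 - (255-89)×(255-74)/255 = 255 - 30046/255 ≈ 255 - 117.827 = 137.173 → 137
B: 255 - (255-119)×(255-73)/255 = 255 - 24752/255 ≈ 255 - 97.067 = 157.933 → 158
= RGB(236, 137, 158)


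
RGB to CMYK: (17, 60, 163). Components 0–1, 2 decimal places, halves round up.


R'=17/255≈0.0667, G'=60/255≈0.2353, B'=163/255≈0.6392
K = 1 - max(R',G',B') = 1 - 163/255 = 92/255 = 0.36078… → 0.36
(1-R'-K)/(1-K) simplifies to (max-R)/max with max = 163:
C = (163-17)/163 = 146/163 = 0.89570… → 0.90
M = (163-60)/163 = 103/163 = 0.63190… → 0.63
Y = (163-163)/163 = 0/163 = 0 → 0.00
= CMYK(0.90, 0.63, 0.00, 0.36)


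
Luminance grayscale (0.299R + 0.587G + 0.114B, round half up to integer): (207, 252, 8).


Gray = 0.299×R + 0.587×G + 0.114×B
Gray = 0.299×207 + 0.587×252 + 0.114×8
Gray = 61.893 + 147.924 + 0.912
Gray = 210.729 → round half up → 211
Gray = 211


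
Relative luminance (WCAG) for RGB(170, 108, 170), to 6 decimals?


Linearize each channel (sRGB transfer function): c = v/255; c_lin = c/12.92 if c ≤ 0.04045, else ((c+0.055)/1.055)^2.4
  R: 170/255 ≈ 0.666667 > 0.04045 → ((0.666667+0.055)/1.055)^2.4 ≈ 0.401978
  G: 108/255 ≈ 0.423529 > 0.04045 → ((0.423529+0.055)/1.055)^2.4 ≈ 0.149960
  B: 170/255 ≈ 0.666667 > 0.04045 → ((0.666667+0.055)/1.055)^2.4 ≈ 0.401978
R_lin = 0.401978, G_lin = 0.149960, B_lin = 0.401978
L = 0.2126×R + 0.7152×G + 0.0722×B
L = 0.2126×0.401978 + 0.7152×0.149960 + 0.0722×0.401978
L ≈ 0.221735


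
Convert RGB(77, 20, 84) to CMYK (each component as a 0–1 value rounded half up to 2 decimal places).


R'=77/255≈0.3020, G'=20/255≈0.0784, B'=84/255≈0.3294
K = 1 - max(R',G',B') = 1 - 84/255 = 171/255 = 0.67058… → 0.67
(1-R'-K)/(1-K) simplifies to (max-R)/max with max = 84:
C = (84-77)/84 = 7/84 = 0.08333… → 0.08
M = (84-20)/84 = 64/84 = 0.76190… → 0.76
Y = (84-84)/84 = 0/84 = 0 → 0.00
= CMYK(0.08, 0.76, 0.00, 0.67)


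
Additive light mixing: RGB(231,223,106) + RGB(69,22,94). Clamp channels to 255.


Additive: each channel = min(255, C₁+C₂)
R: 231+69 = 300 → 255
G: 223+22 = 245 → 245
B: 106+94 = 200 → 200
= RGB(255, 245, 200)


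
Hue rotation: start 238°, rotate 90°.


New hue = (H + rotation) mod 360
New hue = (238 + 90) mod 360
= 328 mod 360
= 328°


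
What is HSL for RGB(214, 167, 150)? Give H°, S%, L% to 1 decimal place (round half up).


Normalize: R'=214/255≈0.8392, G'=167/255≈0.6549, B'=150/255≈0.5882
Max=214/255, Min=150/255, Δ=Max-Min=64/255
L = (Max+Min)/2 = (214+150)/510 = 364/510 = 0.71372… → L = 71.4%
L > 0.5 → S = Δ/(2-Max-Min) = 64/(510-214-150) = 64/146 = 0.43835… → S = 43.8%
(the 1/255 factors cancel in S and H, so raw channel differences can be used)
Max is R' → H = 60 × (((G-B)/Δ) mod 6) = 60 × (((167-150)/64) mod 6)
  17/64 = 0.2656…
  H = 60 × 0.2656… = 15.937…° → H = 15.9°
= HSL(15.9°, 43.8%, 71.4%)


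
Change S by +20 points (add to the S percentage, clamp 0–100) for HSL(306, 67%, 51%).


Original S = 67%
Adjustment = +20 percentage points
New S = 67 + (20) = 87
Clamp to [0, 100] → 87
= HSL(306°, 87%, 51%)


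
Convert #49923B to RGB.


49 → 73 (R)
92 → 146 (G)
3B → 59 (B)
= RGB(73, 146, 59)


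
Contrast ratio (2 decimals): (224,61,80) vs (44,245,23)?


Linearize each sRGB channel c=v/255: c/12.92 if c ≤ 0.04045 else ((c+0.055)/1.055)^2.4
L = 0.2126×R_lin + 0.7152×G_lin + 0.0722×B_lin
Color 1 (224,61,80):
  R=224: 224/255≈0.8784 > 0.04045 → ((0.8784+0.055)/1.055)^2.4 ≈ 0.74540
  G=61: 61/255≈0.2392 > 0.04045 → ((0.2392+0.055)/1.055)^2.4 ≈ 0.04667
  B=80: 80/255≈0.3137 > 0.04045 → ((0.3137+0.055)/1.055)^2.4 ≈ 0.08022
  L1 = 0.2126×0.74540 + 0.7152×0.04667 + 0.0722×0.08022 ≈ 0.19764
Color 2 (44,245,23):
  R=44: 44/255≈0.1725 > 0.04045 → ((0.1725+0.055)/1.055)^2.4 ≈ 0.02519
  G=245: 245/255≈0.9608 > 0.04045 → ((0.9608+0.055)/1.055)^2.4 ≈ 0.91310
  B=23: 23/255≈0.0902 > 0.04045 → ((0.0902+0.055)/1.055)^2.4 ≈ 0.00857
  L2 = 0.2126×0.02519 + 0.7152×0.91310 + 0.0722×0.00857 ≈ 0.65902
Lighter = 0.65902, Darker = 0.19764
Ratio = (L_lighter + 0.05) / (L_darker + 0.05)
Ratio = (0.65902 + 0.05) / (0.19764 + 0.05) = 0.70902 / 0.24764 ≈ 2.8631
Ratio ≈ 2.86:1


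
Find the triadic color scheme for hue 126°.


Triadic: equally spaced at 120° intervals
H1 = 126°
H2 = (126 + 120) mod 360 = 246°
H3 = (126 + 240) mod 360 = 6°
Triadic = 126°, 246°, 6°


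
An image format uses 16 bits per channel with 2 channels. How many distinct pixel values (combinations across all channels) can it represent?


Total bits = 16 bits/channel × 2 channels = 32 bits
Distinct pixel values = 2^32
= 4,294,967,296 pixel values


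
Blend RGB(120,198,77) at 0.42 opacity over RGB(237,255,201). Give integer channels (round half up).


C = α×F + (1-α)×B, with 1-α = 0.58
R: 0.42×120 + 0.58×237 = 50.40 + 137.46 = 187.86 → 188
G: 0.42×198 + 0.58×255 = 83.16 + 147.90 = 231.06 → 231
B: 0.42×77 + 0.58×201 = 32.34 + 116.58 = 148.92 → 149
= RGB(188, 231, 149)


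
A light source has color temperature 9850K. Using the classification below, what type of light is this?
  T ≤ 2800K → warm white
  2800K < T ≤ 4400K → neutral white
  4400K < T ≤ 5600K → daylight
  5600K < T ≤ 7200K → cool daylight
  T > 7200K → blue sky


Temperature: 9850K
9850K > 7200K → blue sky
Classification: blue sky


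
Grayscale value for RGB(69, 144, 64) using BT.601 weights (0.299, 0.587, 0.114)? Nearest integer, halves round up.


Gray = 0.299×R + 0.587×G + 0.114×B
Gray = 0.299×69 + 0.587×144 + 0.114×64
Gray = 20.631 + 84.528 + 7.296
Gray = 112.455 → round half up → 112
Gray = 112


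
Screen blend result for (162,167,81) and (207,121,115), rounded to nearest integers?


Screen: C = 255 - (255-A)×(255-B)/255, rounded to nearest integer
R: 255 - (255-162)×(255-207)/255 = 255 - 4464/255 ≈ 255 - 17.506 = 237.494 → 237
G: 255 - (255-167)×(255-121)/255 = 255 - 11792/255 ≈ 255 - 46.243 = 208.757 → 209
B: 255 - (255-81)×(255-115)/255 = 255 - 24360/255 ≈ 255 - 95.529 = 159.471 → 159
= RGB(237, 209, 159)


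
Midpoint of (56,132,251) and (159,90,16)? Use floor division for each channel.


Midpoint: each channel = ⌊(C₁+C₂)/2⌋
R: ⌊(56+159)/2⌋ = 107
G: ⌊(132+90)/2⌋ = 111
B: ⌊(251+16)/2⌋ = 133
= RGB(107, 111, 133)


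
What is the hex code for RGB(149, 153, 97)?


R = 149 → 95 (hex)
G = 153 → 99 (hex)
B = 97 → 61 (hex)
Hex = #959961


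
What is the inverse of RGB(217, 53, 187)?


Invert: (255-R, 255-G, 255-B)
R: 255-217 = 38
G: 255-53 = 202
B: 255-187 = 68
= RGB(38, 202, 68)


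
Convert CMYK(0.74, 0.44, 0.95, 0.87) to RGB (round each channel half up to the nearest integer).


R = 255 × (1-C) × (1-K) = 255 × 0.26 × 0.13 = 8.619 → 9
G = 255 × (1-M) × (1-K) = 255 × 0.56 × 0.13 = 18.564 → 19
B = 255 × (1-Y) × (1-K) = 255 × 0.05 × 0.13 = 1.6575 → 2
= RGB(9, 19, 2)


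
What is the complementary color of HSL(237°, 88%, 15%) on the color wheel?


Complement = opposite side of color wheel = hue + 180°
H' = (237 + 180) mod 360 = 57°
S and L unchanged.
= HSL(57°, 88%, 15%)


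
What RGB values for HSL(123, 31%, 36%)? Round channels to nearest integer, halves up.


H=123°, S=0.31, L=0.36
C = (1-|2L-1|)×S = (1-|-0.28|)×0.31 = 0.2232
H' = H/60 = 123/60 ≈ 2.0500; X = C×(1-|H' mod 2 - 1|) = 0.01116
m = L - C/2 = 0.36 - 0.1116 = 0.2484
Sector ⌊H'⌋ = 2 → (R',G',B') = (0.0, 0.2232, 0.01116)
RGB = ((R'+m)×255, (G'+m)×255, (B'+m)×255) = (63.342, 120.258, 66.1878)
Round half up → RGB(63, 120, 66)


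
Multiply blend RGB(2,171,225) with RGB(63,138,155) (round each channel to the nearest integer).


Multiply: C = A×B/255, rounded to nearest integer
R: 2×63/255 = 126/255 ≈ 0.494 → 0
G: 171×138/255 = 23598/255 ≈ 92.541 → 93
B: 225×155/255 = 34875/255 ≈ 136.765 → 137
= RGB(0, 93, 137)


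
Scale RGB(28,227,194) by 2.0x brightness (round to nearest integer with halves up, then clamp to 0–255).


Multiply each channel by 2.0, round half up, clamp to [0, 255]
R: 28×2.0 = 56
G: 227×2.0 = 454 → clamp → 255
B: 194×2.0 = 388 → clamp → 255
= RGB(56, 255, 255)


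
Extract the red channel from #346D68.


Color: #346D68
R = 34 = 52
G = 6D = 109
B = 68 = 104
Red = 52


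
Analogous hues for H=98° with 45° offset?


Base hue: 98°
Left analog: (98 - 45) mod 360 = 53°
Right analog: (98 + 45) mod 360 = 143°
Analogous hues = 53° and 143°


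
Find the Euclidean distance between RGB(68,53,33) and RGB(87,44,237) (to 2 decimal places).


d = √[(R₁-R₂)² + (G₁-G₂)² + (B₁-B₂)²]
d = √[(68-87)² + (53-44)² + (33-237)²]
d = √[361 + 81 + 41616]
d = √42058
d ≈ 205.08


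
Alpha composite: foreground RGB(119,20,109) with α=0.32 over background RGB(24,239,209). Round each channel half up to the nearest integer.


C = α×F + (1-α)×B, with 1-α = 0.68
R: 0.32×119 + 0.68×24 = 38.08 + 16.32 = 54.40 → 54
G: 0.32×20 + 0.68×239 = 6.40 + 162.52 = 168.92 → 169
B: 0.32×109 + 0.68×209 = 34.88 + 142.12 = 177.00 → 177
= RGB(54, 169, 177)


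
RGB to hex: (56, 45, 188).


R = 56 → 38 (hex)
G = 45 → 2D (hex)
B = 188 → BC (hex)
Hex = #382DBC


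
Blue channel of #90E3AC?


Color: #90E3AC
R = 90 = 144
G = E3 = 227
B = AC = 172
Blue = 172


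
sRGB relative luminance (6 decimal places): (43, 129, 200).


Linearize each channel (sRGB transfer function): c = v/255; c_lin = c/12.92 if c ≤ 0.04045, else ((c+0.055)/1.055)^2.4
  R: 43/255 ≈ 0.168627 > 0.04045 → ((0.168627+0.055)/1.055)^2.4 ≈ 0.024158
  G: 129/255 ≈ 0.505882 > 0.04045 → ((0.505882+0.055)/1.055)^2.4 ≈ 0.219526
  B: 200/255 ≈ 0.784314 > 0.04045 → ((0.784314+0.055)/1.055)^2.4 ≈ 0.577580
R_lin = 0.024158, G_lin = 0.219526, B_lin = 0.577580
L = 0.2126×R + 0.7152×G + 0.0722×B
L = 0.2126×0.024158 + 0.7152×0.219526 + 0.0722×0.577580
L ≈ 0.203842


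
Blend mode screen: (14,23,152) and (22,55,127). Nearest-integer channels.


Screen: C = 255 - (255-A)×(255-B)/255, rounded to nearest integer
R: 255 - (255-14)×(255-22)/255 = 255 - 56153/255 ≈ 255 - 220.208 = 34.792 → 35
G: 255 - (255-23)×(255-55)/255 = 255 - 46400/255 ≈ 255 - 181.961 = 73.039 → 73
B: 255 - (255-152)×(255-127)/255 = 255 - 13184/255 ≈ 255 - 51.702 = 203.298 → 203
= RGB(35, 73, 203)


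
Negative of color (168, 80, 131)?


Invert: (255-R, 255-G, 255-B)
R: 255-168 = 87
G: 255-80 = 175
B: 255-131 = 124
= RGB(87, 175, 124)


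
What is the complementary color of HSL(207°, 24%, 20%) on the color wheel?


Complement = opposite side of color wheel = hue + 180°
H' = (207 + 180) mod 360 = 27°
S and L unchanged.
= HSL(27°, 24%, 20%)


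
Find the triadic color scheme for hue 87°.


Triadic: equally spaced at 120° intervals
H1 = 87°
H2 = (87 + 120) mod 360 = 207°
H3 = (87 + 240) mod 360 = 327°
Triadic = 87°, 207°, 327°


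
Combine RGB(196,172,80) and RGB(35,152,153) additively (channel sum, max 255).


Additive: each channel = min(255, C₁+C₂)
R: 196+35 = 231 → 231
G: 172+152 = 324 → 255
B: 80+153 = 233 → 233
= RGB(231, 255, 233)


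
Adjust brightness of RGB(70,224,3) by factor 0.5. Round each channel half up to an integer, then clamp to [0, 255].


Multiply each channel by 0.5, round half up, clamp to [0, 255]
R: 70×0.5 = 35
G: 224×0.5 = 112
B: 3×0.5 = 1.5 → round → 2
= RGB(35, 112, 2)


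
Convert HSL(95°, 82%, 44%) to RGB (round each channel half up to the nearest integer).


H=95°, S=0.82, L=0.44
C = (1-|2L-1|)×S = (1-|-0.12|)×0.82 = 0.7216
H' = H/60 = 95/60 ≈ 1.5833; X = C×(1-|H' mod 2 - 1|) ≈ 0.3007
m = L - C/2 = 0.44 - 0.3608 = 0.0792
Sector ⌊H'⌋ = 1 → (R',G',B') = (≈0.3007, 0.7216, 0.0)
RGB = ((R'+m)×255, (G'+m)×255, (B'+m)×255) = (96.866, 204.204, 20.196)
Round half up → RGB(97, 204, 20)


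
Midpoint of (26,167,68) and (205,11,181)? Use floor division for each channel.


Midpoint: each channel = ⌊(C₁+C₂)/2⌋
R: ⌊(26+205)/2⌋ = 115
G: ⌊(167+11)/2⌋ = 89
B: ⌊(68+181)/2⌋ = 124
= RGB(115, 89, 124)


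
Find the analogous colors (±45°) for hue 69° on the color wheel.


Base hue: 69°
Left analog: (69 - 45) mod 360 = 24°
Right analog: (69 + 45) mod 360 = 114°
Analogous hues = 24° and 114°


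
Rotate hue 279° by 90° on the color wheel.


New hue = (H + rotation) mod 360
New hue = (279 + 90) mod 360
= 369 mod 360
= 9°


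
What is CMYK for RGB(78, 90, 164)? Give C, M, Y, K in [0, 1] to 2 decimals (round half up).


R'=78/255≈0.3059, G'=90/255≈0.3529, B'=164/255≈0.6431
K = 1 - max(R',G',B') = 1 - 164/255 = 91/255 = 0.35686… → 0.36
(1-R'-K)/(1-K) simplifies to (max-R)/max with max = 164:
C = (164-78)/164 = 86/164 = 0.52439… → 0.52
M = (164-90)/164 = 74/164 = 0.45121… → 0.45
Y = (164-164)/164 = 0/164 = 0 → 0.00
= CMYK(0.52, 0.45, 0.00, 0.36)


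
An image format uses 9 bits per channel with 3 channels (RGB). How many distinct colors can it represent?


Total bits = 9 bits/channel × 3 channels = 27 bits
Distinct colors = 2^27
= 134,217,728 colors


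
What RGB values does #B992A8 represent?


B9 → 185 (R)
92 → 146 (G)
A8 → 168 (B)
= RGB(185, 146, 168)


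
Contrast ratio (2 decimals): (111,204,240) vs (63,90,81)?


Linearize each sRGB channel c=v/255: c/12.92 if c ≤ 0.04045 else ((c+0.055)/1.055)^2.4
L = 0.2126×R_lin + 0.7152×G_lin + 0.0722×B_lin
Color 1 (111,204,240):
  R=111: 111/255≈0.4353 > 0.04045 → ((0.4353+0.055)/1.055)^2.4 ≈ 0.15896
  G=204: 204/255≈0.8000 > 0.04045 → ((0.8000+0.055)/1.055)^2.4 ≈ 0.60383
  B=240: 240/255≈0.9412 > 0.04045 → ((0.9412+0.055)/1.055)^2.4 ≈ 0.87137
  L1 = 0.2126×0.15896 + 0.7152×0.60383 + 0.0722×0.87137 ≈ 0.52857
Color 2 (63,90,81):
  R=63: 63/255≈0.2471 > 0.04045 → ((0.2471+0.055)/1.055)^2.4 ≈ 0.04971
  G=90: 90/255≈0.3529 > 0.04045 → ((0.3529+0.055)/1.055)^2.4 ≈ 0.10224
  B=81: 81/255≈0.3176 > 0.04045 → ((0.3176+0.055)/1.055)^2.4 ≈ 0.08228
  L2 = 0.2126×0.04971 + 0.7152×0.10224 + 0.0722×0.08228 ≈ 0.08963
Lighter = 0.52857, Darker = 0.08963
Ratio = (L_lighter + 0.05) / (L_darker + 0.05)
Ratio = (0.52857 + 0.05) / (0.08963 + 0.05) = 0.57857 / 0.13963 ≈ 4.1435
Ratio ≈ 4.14:1


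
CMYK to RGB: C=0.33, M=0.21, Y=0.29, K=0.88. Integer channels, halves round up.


R = 255 × (1-C) × (1-K) = 255 × 0.67 × 0.12 = 20.502 → 21
G = 255 × (1-M) × (1-K) = 255 × 0.79 × 0.12 = 24.174 → 24
B = 255 × (1-Y) × (1-K) = 255 × 0.71 × 0.12 = 21.726 → 22
= RGB(21, 24, 22)


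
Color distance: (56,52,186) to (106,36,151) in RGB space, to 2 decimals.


d = √[(R₁-R₂)² + (G₁-G₂)² + (B₁-B₂)²]
d = √[(56-106)² + (52-36)² + (186-151)²]
d = √[2500 + 256 + 1225]
d = √3981
d ≈ 63.10


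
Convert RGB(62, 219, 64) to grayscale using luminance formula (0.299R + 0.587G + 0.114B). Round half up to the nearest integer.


Gray = 0.299×R + 0.587×G + 0.114×B
Gray = 0.299×62 + 0.587×219 + 0.114×64
Gray = 18.538 + 128.553 + 7.296
Gray = 154.387 → round half up → 154
Gray = 154
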